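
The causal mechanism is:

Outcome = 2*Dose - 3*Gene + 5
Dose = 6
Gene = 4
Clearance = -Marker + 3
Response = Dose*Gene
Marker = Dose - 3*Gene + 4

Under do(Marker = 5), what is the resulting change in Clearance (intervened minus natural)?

-7

do(Marker=5) replaces the equation Marker = Dose - 3*Gene + 4 with the constant Marker = 5.
Clearance = -Marker + 3  [with Marker=5]  = -2
Without intervention: Marker = Dose - 3*Gene + 4  [with Dose=6, Gene=4]  = -2; Clearance = -Marker + 3  [with Marker=-2]  = 5.
Change = -2 − 5 = -7.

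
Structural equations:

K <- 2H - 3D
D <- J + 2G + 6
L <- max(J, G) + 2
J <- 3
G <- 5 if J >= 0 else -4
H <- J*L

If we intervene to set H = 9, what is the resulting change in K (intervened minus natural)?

-24

The intervention breaks the incoming arrows to H: H <- J*L no longer applies, and H = 9.
G = 5 if J >= 0 else -4  [with J=3]  = 5
D = J + 2G + 6  [with J=3, G=5]  = 19
K = 2H - 3D  [with H=9, D=19]  = -39
Without intervention: G = 5 if J >= 0 else -4  [with J=3]  = 5; L = max(J, G) + 2  [with J=3, G=5]  = 7; D = J + 2G + 6  [with J=3, G=5]  = 19; H = J*L  [with J=3, L=7]  = 21; K = 2H - 3D  [with H=21, D=19]  = -15.
Change = -39 − (-15) = -24.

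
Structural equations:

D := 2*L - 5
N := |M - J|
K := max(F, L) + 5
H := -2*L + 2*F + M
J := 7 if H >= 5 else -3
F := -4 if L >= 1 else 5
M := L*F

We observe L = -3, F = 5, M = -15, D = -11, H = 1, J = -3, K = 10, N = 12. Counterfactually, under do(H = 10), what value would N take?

do(H=10) replaces the equation H := -2*L + 2*F + M with the constant H = 10.
F = -4 if L >= 1 else 5  [with L=-3]  = 5
M = L*F  [with L=-3, F=5]  = -15
J = 7 if H >= 5 else -3  [with H=10]  = 7
N = |M - J|  [with M=-15, J=7]  = 22

22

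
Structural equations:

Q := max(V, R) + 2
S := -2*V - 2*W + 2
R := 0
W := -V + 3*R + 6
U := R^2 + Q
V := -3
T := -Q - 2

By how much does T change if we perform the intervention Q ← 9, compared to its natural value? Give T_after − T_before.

The intervention breaks the incoming arrows to Q: Q := max(V, R) + 2 no longer applies, and Q = 9.
T = -Q - 2  [with Q=9]  = -11
Without intervention: Q = max(V, R) + 2  [with V=-3, R=0]  = 2; T = -Q - 2  [with Q=2]  = -4.
Change = -11 − (-4) = -7.

-7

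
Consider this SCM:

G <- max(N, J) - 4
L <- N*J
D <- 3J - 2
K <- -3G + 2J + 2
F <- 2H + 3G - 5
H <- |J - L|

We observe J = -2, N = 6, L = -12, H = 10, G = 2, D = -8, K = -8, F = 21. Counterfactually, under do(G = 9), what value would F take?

do(G=9) replaces the equation G <- max(N, J) - 4 with the constant G = 9.
L = N*J  [with N=6, J=-2]  = -12
H = |J - L|  [with J=-2, L=-12]  = 10
F = 2H + 3G - 5  [with H=10, G=9]  = 42

42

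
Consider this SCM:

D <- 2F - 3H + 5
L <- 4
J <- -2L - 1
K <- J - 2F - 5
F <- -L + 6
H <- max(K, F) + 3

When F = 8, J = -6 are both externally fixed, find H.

Under do(F = 8, J = -6), each intervened variable's structural equation is replaced by its fixed value.
K = J - 2F - 5  [with J=-6, F=8]  = -27
H = max(K, F) + 3  [with K=-27, F=8]  = 11

11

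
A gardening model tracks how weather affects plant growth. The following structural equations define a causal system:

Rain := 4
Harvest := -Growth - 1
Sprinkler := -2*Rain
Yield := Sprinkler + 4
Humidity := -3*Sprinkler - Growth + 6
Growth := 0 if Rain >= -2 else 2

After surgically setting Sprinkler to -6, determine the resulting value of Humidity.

Under do(Sprinkler=-6), the mechanism Sprinkler := -2*Rain is discarded; Sprinkler is fixed at -6.
Growth = 0 if Rain >= -2 else 2  [with Rain=4]  = 0
Humidity = -3*Sprinkler - Growth + 6  [with Sprinkler=-6, Growth=0]  = 24

24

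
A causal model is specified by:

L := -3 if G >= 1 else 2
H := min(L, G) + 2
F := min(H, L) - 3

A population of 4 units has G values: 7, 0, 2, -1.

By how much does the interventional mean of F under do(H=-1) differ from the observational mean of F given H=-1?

1

The intervention sets H=-1 in all 4 units regardless of G. Recomputing F per unit gives -6, -4, -6, -4; average -5.
Conditioning on H=-1 selects the 2 unit(s) with G ∈ {7, 2}. Their F values: -6, -6. Mean = -6.
Difference = -5 − (-6) = 1.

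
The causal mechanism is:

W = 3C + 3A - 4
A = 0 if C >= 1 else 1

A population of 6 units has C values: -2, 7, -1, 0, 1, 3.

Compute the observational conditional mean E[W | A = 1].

-4

Observing A=1 restricts to units where A's equation naturally yields 1: C ∈ {-2, -1, 0}. In that subpopulation W = -7, -4, -1, mean -4.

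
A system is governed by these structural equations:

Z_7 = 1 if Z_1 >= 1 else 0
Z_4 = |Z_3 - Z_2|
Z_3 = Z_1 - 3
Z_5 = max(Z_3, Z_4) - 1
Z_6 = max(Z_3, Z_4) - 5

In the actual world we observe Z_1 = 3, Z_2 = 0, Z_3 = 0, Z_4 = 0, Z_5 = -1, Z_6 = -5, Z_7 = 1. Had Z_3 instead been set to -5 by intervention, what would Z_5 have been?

4

do(Z_3=-5) replaces the equation Z_3 = Z_1 - 3 with the constant Z_3 = -5.
Z_4 = |Z_3 - Z_2|  [with Z_3=-5, Z_2=0]  = 5
Z_5 = max(Z_3, Z_4) - 1  [with Z_3=-5, Z_4=5]  = 4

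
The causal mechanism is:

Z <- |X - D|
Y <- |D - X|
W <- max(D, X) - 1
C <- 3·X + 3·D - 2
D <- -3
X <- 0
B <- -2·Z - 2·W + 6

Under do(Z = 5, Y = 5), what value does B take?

-2

Under do(Z = 5, Y = 5), each intervened variable's structural equation is replaced by its fixed value.
W = max(D, X) - 1  [with D=-3, X=0]  = -1
B = -2·Z - 2·W + 6  [with Z=5, W=-1]  = -2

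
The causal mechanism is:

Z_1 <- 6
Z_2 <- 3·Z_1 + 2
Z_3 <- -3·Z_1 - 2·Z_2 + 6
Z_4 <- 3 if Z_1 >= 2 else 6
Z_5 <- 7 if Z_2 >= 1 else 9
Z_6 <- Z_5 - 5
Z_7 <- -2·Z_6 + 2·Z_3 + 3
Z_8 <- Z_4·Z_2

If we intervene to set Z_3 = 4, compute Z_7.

7

The intervention breaks the incoming arrows to Z_3: Z_3 <- -3·Z_1 - 2·Z_2 + 6 no longer applies, and Z_3 = 4.
Z_2 = 3·Z_1 + 2  [with Z_1=6]  = 20
Z_5 = 7 if Z_2 >= 1 else 9  [with Z_2=20]  = 7
Z_6 = Z_5 - 5  [with Z_5=7]  = 2
Z_7 = -2·Z_6 + 2·Z_3 + 3  [with Z_6=2, Z_3=4]  = 7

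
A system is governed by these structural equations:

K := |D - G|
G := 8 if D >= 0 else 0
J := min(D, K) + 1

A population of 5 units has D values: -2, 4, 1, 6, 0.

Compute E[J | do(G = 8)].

The intervention sets G=8 in all 5 units regardless of D. Recomputing J per unit gives -1, 5, 2, 3, 1; average 2.

2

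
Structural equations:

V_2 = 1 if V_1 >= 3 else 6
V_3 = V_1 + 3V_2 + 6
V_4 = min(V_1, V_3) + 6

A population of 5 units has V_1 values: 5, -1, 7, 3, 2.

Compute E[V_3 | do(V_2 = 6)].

27.2

Under do(V_2=6), V_2's equation is replaced by V_2=6 for every unit. Per-unit V_3: 29, 23, 31, 27, 26. Mean = 27.2.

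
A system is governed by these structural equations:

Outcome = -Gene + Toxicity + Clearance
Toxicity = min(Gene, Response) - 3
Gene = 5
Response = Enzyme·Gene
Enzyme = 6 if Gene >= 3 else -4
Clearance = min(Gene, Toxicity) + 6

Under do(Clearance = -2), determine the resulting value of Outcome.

-5

The intervention breaks the incoming arrows to Clearance: Clearance = min(Gene, Toxicity) + 6 no longer applies, and Clearance = -2.
Enzyme = 6 if Gene >= 3 else -4  [with Gene=5]  = 6
Response = Enzyme·Gene  [with Enzyme=6, Gene=5]  = 30
Toxicity = min(Gene, Response) - 3  [with Gene=5, Response=30]  = 2
Outcome = -Gene + Toxicity + Clearance  [with Gene=5, Toxicity=2, Clearance=-2]  = -5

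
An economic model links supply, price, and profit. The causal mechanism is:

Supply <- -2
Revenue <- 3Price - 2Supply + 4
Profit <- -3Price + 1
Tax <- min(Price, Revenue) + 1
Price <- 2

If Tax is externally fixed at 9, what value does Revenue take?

Under do(Tax=9), the mechanism Tax <- min(Price, Revenue) + 1 is discarded; Tax is fixed at 9.
Since Revenue is not a descendant of the intervened variable, it is unaffected.
Revenue = 3Price - 2Supply + 4  [with Price=2, Supply=-2]  = 14

14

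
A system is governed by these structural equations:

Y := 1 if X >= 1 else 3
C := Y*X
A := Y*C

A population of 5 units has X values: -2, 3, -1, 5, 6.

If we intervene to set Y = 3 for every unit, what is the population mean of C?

6.6

do(Y=3) breaks Y's dependence on X. With Y=3 fixed, C across the units is -6, 9, -3, 15, 18, mean 6.6.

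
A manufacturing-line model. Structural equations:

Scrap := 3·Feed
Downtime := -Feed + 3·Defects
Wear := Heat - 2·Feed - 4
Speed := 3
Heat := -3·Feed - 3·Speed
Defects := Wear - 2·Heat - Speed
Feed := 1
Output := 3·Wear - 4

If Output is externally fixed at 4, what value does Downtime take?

do(Output=4) replaces the equation Output := 3·Wear - 4 with the constant Output = 4.
Downtime is not downstream of the intervention, so its value is determined by the original equations.
Heat = -3·Feed - 3·Speed  [with Feed=1, Speed=3]  = -12
Wear = Heat - 2·Feed - 4  [with Heat=-12, Feed=1]  = -18
Defects = Wear - 2·Heat - Speed  [with Wear=-18, Heat=-12, Speed=3]  = 3
Downtime = -Feed + 3·Defects  [with Feed=1, Defects=3]  = 8

8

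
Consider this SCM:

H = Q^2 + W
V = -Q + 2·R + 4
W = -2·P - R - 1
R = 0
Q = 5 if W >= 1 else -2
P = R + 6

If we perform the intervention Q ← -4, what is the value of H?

3

Intervening sets Q = -4 and removes its equation (Q = 5 if W >= 1 else -2).
P = R + 6  [with R=0]  = 6
W = -2·P - R - 1  [with P=6, R=0]  = -13
H = Q^2 + W  [with Q=-4, W=-13]  = 3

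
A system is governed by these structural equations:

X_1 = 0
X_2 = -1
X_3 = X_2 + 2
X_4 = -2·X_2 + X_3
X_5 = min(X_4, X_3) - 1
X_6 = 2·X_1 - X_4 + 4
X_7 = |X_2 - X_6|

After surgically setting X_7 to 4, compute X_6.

Intervening sets X_7 = 4 and removes its equation (X_7 = |X_2 - X_6|).
Since X_6 is not a descendant of the intervened variable, it is unaffected.
X_3 = X_2 + 2  [with X_2=-1]  = 1
X_4 = -2·X_2 + X_3  [with X_2=-1, X_3=1]  = 3
X_6 = 2·X_1 - X_4 + 4  [with X_1=0, X_4=3]  = 1

1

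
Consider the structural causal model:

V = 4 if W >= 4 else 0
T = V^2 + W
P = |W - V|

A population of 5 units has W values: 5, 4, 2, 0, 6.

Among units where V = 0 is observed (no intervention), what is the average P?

1

E[P|V=0] averages over only the 2 units with V=0 (W = 2, 0): P = 2, 0, mean 1.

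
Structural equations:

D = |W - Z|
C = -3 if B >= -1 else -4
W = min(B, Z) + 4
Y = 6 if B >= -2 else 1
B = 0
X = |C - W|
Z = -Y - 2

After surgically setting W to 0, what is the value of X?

3

The intervention breaks the incoming arrows to W: W = min(B, Z) + 4 no longer applies, and W = 0.
C = -3 if B >= -1 else -4  [with B=0]  = -3
X = |C - W|  [with C=-3, W=0]  = 3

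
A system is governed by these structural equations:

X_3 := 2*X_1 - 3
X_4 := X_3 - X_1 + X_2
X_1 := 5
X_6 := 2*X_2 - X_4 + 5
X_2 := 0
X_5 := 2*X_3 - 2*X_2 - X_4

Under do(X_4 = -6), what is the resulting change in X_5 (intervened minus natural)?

Intervening sets X_4 = -6 and removes its equation (X_4 := X_3 - X_1 + X_2).
X_3 = 2*X_1 - 3  [with X_1=5]  = 7
X_5 = 2*X_3 - 2*X_2 - X_4  [with X_3=7, X_2=0, X_4=-6]  = 20
Without intervention: X_3 = 2*X_1 - 3  [with X_1=5]  = 7; X_4 = X_3 - X_1 + X_2  [with X_3=7, X_1=5, X_2=0]  = 2; X_5 = 2*X_3 - 2*X_2 - X_4  [with X_3=7, X_2=0, X_4=2]  = 12.
Change = 20 − 12 = 8.

8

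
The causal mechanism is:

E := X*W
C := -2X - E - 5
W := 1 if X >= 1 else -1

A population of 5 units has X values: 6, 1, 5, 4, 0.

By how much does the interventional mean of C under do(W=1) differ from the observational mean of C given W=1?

2.4

Every unit gets W=1 under the intervention. C values become -23, -8, -20, -17, -5; E[C|do(W=1)] = -14.6.
Conditioning on W=1 selects the 4 unit(s) with X ∈ {6, 1, 5, 4}. Their C values: -23, -8, -20, -17. Mean = -17.
Difference = -14.6 − (-17) = 2.4.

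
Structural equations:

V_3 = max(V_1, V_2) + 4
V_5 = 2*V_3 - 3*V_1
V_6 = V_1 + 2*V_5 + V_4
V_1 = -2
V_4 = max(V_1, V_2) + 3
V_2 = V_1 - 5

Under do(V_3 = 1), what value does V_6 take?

15

The intervention breaks the incoming arrows to V_3: V_3 = max(V_1, V_2) + 4 no longer applies, and V_3 = 1.
V_2 = V_1 - 5  [with V_1=-2]  = -7
V_4 = max(V_1, V_2) + 3  [with V_1=-2, V_2=-7]  = 1
V_5 = 2*V_3 - 3*V_1  [with V_3=1, V_1=-2]  = 8
V_6 = V_1 + 2*V_5 + V_4  [with V_1=-2, V_5=8, V_4=1]  = 15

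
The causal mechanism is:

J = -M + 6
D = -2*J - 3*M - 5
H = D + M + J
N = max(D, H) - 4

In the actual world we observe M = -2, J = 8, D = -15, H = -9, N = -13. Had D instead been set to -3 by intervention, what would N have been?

do(D=-3) replaces the equation D = -2*J - 3*M - 5 with the constant D = -3.
J = -M + 6  [with M=-2]  = 8
H = D + M + J  [with D=-3, M=-2, J=8]  = 3
N = max(D, H) - 4  [with D=-3, H=3]  = -1

-1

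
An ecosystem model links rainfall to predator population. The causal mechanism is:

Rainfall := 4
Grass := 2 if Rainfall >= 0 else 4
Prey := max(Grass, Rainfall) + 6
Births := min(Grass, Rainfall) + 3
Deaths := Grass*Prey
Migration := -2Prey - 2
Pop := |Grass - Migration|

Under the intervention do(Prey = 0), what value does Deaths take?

do(Prey=0) replaces the equation Prey := max(Grass, Rainfall) + 6 with the constant Prey = 0.
Grass = 2 if Rainfall >= 0 else 4  [with Rainfall=4]  = 2
Deaths = Grass*Prey  [with Grass=2, Prey=0]  = 0

0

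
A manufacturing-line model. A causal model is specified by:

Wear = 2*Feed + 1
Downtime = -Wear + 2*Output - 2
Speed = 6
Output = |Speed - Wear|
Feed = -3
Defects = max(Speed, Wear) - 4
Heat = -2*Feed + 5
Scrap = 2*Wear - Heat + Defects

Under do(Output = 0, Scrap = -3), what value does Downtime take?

3

Under do(Output = 0, Scrap = -3), each intervened variable's structural equation is replaced by its fixed value.
Wear = 2*Feed + 1  [with Feed=-3]  = -5
Downtime = -Wear + 2*Output - 2  [with Wear=-5, Output=0]  = 3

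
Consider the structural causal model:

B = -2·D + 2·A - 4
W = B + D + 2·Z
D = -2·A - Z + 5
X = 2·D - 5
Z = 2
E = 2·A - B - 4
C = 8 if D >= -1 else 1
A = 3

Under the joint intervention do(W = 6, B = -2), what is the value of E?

The joint intervention fixes W = 6, B = -2, removing each variable's own equation.
E = 2·A - B - 4  [with A=3, B=-2]  = 4

4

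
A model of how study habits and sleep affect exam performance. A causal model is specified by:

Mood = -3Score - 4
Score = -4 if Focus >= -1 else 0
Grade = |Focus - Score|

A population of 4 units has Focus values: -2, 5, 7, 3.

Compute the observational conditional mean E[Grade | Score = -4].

E[Grade|Score=-4] averages over only the 3 units with Score=-4 (Focus = 5, 7, 3): Grade = 9, 11, 7, mean 9.

9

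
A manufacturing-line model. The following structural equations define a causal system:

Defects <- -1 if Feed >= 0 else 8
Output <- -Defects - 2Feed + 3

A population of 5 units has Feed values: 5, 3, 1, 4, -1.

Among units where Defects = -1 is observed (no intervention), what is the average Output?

-2.5

E[Output|Defects=-1] averages over only the 4 units with Defects=-1 (Feed = 5, 3, 1, 4): Output = -6, -2, 2, -4, mean -2.5.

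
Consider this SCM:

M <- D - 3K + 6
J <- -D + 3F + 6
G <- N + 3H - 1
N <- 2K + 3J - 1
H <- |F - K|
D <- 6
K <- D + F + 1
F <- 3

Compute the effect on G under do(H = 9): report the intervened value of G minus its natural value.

6

Intervening sets H = 9 and removes its equation (H <- |F - K|).
J = -D + 3F + 6  [with D=6, F=3]  = 9
K = D + F + 1  [with D=6, F=3]  = 10
N = 2K + 3J - 1  [with K=10, J=9]  = 46
G = N + 3H - 1  [with N=46, H=9]  = 72
Without intervention: J = -D + 3F + 6  [with D=6, F=3]  = 9; K = D + F + 1  [with D=6, F=3]  = 10; N = 2K + 3J - 1  [with K=10, J=9]  = 46; H = |F - K|  [with F=3, K=10]  = 7; G = N + 3H - 1  [with N=46, H=7]  = 66.
Change = 72 − 66 = 6.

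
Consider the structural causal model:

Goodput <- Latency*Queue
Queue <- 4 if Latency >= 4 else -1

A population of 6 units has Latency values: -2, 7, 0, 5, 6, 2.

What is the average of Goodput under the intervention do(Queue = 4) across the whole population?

do(Queue=4) breaks Queue's dependence on Latency. With Queue=4 fixed, Goodput across the units is -8, 28, 0, 20, 24, 8, mean 12.

12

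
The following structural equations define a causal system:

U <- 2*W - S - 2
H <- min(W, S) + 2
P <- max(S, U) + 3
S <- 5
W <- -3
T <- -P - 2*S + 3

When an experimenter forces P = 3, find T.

The intervention breaks the incoming arrows to P: P <- max(S, U) + 3 no longer applies, and P = 3.
T = -P - 2*S + 3  [with P=3, S=5]  = -10

-10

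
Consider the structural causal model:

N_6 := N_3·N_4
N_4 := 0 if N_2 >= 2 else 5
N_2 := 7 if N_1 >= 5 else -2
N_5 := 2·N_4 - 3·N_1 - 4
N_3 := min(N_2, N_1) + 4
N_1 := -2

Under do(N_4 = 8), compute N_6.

16

Under do(N_4=8), the mechanism N_4 := 0 if N_2 >= 2 else 5 is discarded; N_4 is fixed at 8.
N_2 = 7 if N_1 >= 5 else -2  [with N_1=-2]  = -2
N_3 = min(N_2, N_1) + 4  [with N_2=-2, N_1=-2]  = 2
N_6 = N_3·N_4  [with N_3=2, N_4=8]  = 16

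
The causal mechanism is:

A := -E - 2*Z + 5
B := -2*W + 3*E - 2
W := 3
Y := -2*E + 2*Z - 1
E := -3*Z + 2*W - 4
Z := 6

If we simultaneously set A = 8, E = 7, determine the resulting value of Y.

-3

The joint intervention fixes A = 8, E = 7, removing each variable's own equation.
Y = -2*E + 2*Z - 1  [with E=7, Z=6]  = -3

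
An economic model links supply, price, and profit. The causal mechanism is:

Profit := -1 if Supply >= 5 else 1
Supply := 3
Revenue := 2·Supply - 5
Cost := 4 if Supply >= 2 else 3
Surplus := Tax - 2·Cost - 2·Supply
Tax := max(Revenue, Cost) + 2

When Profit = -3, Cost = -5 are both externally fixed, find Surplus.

The joint intervention fixes Profit = -3, Cost = -5, removing each variable's own equation.
Revenue = 2·Supply - 5  [with Supply=3]  = 1
Tax = max(Revenue, Cost) + 2  [with Revenue=1, Cost=-5]  = 3
Surplus = Tax - 2·Cost - 2·Supply  [with Tax=3, Cost=-5, Supply=3]  = 7

7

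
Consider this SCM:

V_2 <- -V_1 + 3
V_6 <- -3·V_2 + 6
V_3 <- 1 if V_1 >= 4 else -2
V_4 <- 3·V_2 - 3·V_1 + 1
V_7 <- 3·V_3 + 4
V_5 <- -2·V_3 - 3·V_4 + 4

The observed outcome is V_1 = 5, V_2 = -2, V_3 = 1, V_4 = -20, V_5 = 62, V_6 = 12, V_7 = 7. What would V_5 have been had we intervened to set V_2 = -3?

71

do(V_2=-3) replaces the equation V_2 <- -V_1 + 3 with the constant V_2 = -3.
V_3 = 1 if V_1 >= 4 else -2  [with V_1=5]  = 1
V_4 = 3·V_2 - 3·V_1 + 1  [with V_2=-3, V_1=5]  = -23
V_5 = -2·V_3 - 3·V_4 + 4  [with V_3=1, V_4=-23]  = 71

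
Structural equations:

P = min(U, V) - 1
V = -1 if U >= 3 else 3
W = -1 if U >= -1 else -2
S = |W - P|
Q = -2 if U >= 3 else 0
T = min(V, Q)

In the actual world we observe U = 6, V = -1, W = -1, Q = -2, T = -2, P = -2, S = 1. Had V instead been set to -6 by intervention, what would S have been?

Under do(V=-6), the mechanism V = -1 if U >= 3 else 3 is discarded; V is fixed at -6.
W = -1 if U >= -1 else -2  [with U=6]  = -1
P = min(U, V) - 1  [with U=6, V=-6]  = -7
S = |W - P|  [with W=-1, P=-7]  = 6

6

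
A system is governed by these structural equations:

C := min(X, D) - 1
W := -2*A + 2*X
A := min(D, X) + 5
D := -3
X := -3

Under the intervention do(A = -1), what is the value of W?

do(A=-1) replaces the equation A := min(D, X) + 5 with the constant A = -1.
W = -2*A + 2*X  [with A=-1, X=-3]  = -4

-4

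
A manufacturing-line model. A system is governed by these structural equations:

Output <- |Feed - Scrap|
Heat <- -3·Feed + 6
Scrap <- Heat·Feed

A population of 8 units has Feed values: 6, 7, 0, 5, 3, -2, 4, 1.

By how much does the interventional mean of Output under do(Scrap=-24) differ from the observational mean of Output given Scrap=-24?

The intervention sets Scrap=-24 in all 8 units regardless of Feed. Recomputing Output per unit gives 30, 31, 24, 29, 27, 22, 28, 25; average 27.
Conditioning on Scrap=-24 selects the 2 unit(s) with Feed ∈ {-2, 4}. Their Output values: 22, 28. Mean = 25.
Difference = 27 − 25 = 2.

2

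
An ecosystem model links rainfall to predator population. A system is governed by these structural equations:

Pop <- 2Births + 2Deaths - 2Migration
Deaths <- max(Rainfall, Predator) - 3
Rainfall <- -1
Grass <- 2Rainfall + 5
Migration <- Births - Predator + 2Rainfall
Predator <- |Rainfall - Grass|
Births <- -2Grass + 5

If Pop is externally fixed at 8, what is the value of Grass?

Under do(Pop=8), the mechanism Pop <- 2Births + 2Deaths - 2Migration is discarded; Pop is fixed at 8.
Grass is not downstream of the intervention, so its value is determined by the original equations.
Grass = 2Rainfall + 5  [with Rainfall=-1]  = 3

3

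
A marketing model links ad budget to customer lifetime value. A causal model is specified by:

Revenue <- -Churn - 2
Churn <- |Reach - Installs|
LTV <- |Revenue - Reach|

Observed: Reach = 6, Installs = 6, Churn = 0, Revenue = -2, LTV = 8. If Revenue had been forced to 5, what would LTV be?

1

Intervening sets Revenue = 5 and removes its equation (Revenue <- -Churn - 2).
LTV = |Revenue - Reach|  [with Revenue=5, Reach=6]  = 1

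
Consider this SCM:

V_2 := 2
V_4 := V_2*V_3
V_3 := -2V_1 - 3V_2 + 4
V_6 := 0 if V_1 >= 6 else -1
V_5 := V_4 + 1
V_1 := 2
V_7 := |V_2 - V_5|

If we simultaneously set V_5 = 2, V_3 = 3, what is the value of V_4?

Under do(V_5 = 2, V_3 = 3), each intervened variable's structural equation is replaced by its fixed value.
V_4 = V_2*V_3  [with V_2=2, V_3=3]  = 6

6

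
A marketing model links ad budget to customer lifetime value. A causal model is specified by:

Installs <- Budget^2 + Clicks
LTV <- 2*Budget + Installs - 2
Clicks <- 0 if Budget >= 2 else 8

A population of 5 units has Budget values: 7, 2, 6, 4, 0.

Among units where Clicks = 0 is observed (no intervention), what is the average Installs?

Conditioning on Clicks=0 selects the 4 unit(s) with Budget ∈ {7, 2, 6, 4}. Their Installs values: 49, 4, 36, 16. Mean = 26.25.

26.25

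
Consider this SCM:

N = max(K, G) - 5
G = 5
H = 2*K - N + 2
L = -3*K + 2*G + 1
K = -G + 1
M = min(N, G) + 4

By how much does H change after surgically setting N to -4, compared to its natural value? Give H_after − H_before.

4

Intervening sets N = -4 and removes its equation (N = max(K, G) - 5).
K = -G + 1  [with G=5]  = -4
H = 2*K - N + 2  [with K=-4, N=-4]  = -2
Without intervention: K = -G + 1  [with G=5]  = -4; N = max(K, G) - 5  [with K=-4, G=5]  = 0; H = 2*K - N + 2  [with K=-4, N=0]  = -6.
Change = -2 − (-6) = 4.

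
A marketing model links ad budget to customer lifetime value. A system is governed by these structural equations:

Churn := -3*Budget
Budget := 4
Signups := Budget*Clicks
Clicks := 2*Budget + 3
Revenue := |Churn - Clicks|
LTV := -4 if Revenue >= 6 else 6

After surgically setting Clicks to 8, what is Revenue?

do(Clicks=8) replaces the equation Clicks := 2*Budget + 3 with the constant Clicks = 8.
Churn = -3*Budget  [with Budget=4]  = -12
Revenue = |Churn - Clicks|  [with Churn=-12, Clicks=8]  = 20

20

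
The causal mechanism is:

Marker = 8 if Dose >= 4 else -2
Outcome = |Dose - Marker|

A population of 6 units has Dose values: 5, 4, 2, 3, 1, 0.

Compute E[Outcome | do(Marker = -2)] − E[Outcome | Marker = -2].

Every unit gets Marker=-2 under the intervention. Outcome values become 7, 6, 4, 5, 3, 2; E[Outcome|do(Marker=-2)] = 4.5.
E[Outcome|Marker=-2] averages over only the 4 units with Marker=-2 (Dose = 2, 3, 1, 0): Outcome = 4, 5, 3, 2, mean 3.5.
Difference = 4.5 − 3.5 = 1.

1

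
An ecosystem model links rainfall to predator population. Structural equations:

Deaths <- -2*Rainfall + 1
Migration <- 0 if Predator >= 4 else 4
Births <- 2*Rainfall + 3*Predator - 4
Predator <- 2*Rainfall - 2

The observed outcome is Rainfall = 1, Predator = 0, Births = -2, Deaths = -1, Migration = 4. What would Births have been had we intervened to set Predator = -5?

The intervention breaks the incoming arrows to Predator: Predator <- 2*Rainfall - 2 no longer applies, and Predator = -5.
Births = 2*Rainfall + 3*Predator - 4  [with Rainfall=1, Predator=-5]  = -17

-17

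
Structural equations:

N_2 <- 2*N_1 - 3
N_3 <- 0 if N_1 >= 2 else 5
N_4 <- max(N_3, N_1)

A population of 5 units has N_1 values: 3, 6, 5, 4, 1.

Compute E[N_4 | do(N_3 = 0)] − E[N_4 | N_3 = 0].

-0.7

do(N_3=0) breaks N_3's dependence on N_1. With N_3=0 fixed, N_4 across the units is 3, 6, 5, 4, 1, mean 3.8.
Observing N_3=0 restricts to units where N_3's equation naturally yields 0: N_1 ∈ {3, 6, 5, 4}. In that subpopulation N_4 = 3, 6, 5, 4, mean 4.5.
Difference = 3.8 − 4.5 = -0.7.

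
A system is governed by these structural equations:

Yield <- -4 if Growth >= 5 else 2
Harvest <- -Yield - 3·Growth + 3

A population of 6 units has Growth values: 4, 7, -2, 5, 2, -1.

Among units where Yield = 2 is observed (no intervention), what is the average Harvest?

Observing Yield=2 restricts to units where Yield's equation naturally yields 2: Growth ∈ {4, -2, 2, -1}. In that subpopulation Harvest = -11, 7, -5, 4, mean -1.25.

-1.25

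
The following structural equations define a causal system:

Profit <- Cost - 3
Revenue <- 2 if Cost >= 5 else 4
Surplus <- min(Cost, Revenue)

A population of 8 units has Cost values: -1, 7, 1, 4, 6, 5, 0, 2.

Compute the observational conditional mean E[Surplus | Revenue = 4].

1.2

Observing Revenue=4 restricts to units where Revenue's equation naturally yields 4: Cost ∈ {-1, 1, 4, 0, 2}. In that subpopulation Surplus = -1, 1, 4, 0, 2, mean 1.2.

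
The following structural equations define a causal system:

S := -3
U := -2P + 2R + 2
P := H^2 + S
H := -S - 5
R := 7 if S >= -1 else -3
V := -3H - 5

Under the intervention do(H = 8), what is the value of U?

Under do(H=8), the mechanism H := -S - 5 is discarded; H is fixed at 8.
R = 7 if S >= -1 else -3  [with S=-3]  = -3
P = H^2 + S  [with H=8, S=-3]  = 61
U = -2P + 2R + 2  [with P=61, R=-3]  = -126

-126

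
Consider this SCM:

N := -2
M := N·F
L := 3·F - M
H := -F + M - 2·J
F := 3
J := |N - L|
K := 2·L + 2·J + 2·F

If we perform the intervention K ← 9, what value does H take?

Intervening sets K = 9 and removes its equation (K := 2·L + 2·J + 2·F).
Since H is not a descendant of the intervened variable, it is unaffected.
M = N·F  [with N=-2, F=3]  = -6
L = 3·F - M  [with F=3, M=-6]  = 15
J = |N - L|  [with N=-2, L=15]  = 17
H = -F + M - 2·J  [with F=3, M=-6, J=17]  = -43

-43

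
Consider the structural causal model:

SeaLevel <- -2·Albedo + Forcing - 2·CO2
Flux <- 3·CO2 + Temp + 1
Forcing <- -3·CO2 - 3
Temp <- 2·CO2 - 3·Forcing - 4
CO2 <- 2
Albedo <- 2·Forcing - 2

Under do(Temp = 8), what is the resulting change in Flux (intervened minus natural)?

The intervention breaks the incoming arrows to Temp: Temp <- 2·CO2 - 3·Forcing - 4 no longer applies, and Temp = 8.
Flux = 3·CO2 + Temp + 1  [with CO2=2, Temp=8]  = 15
Without intervention: Forcing = -3·CO2 - 3  [with CO2=2]  = -9; Temp = 2·CO2 - 3·Forcing - 4  [with CO2=2, Forcing=-9]  = 27; Flux = 3·CO2 + Temp + 1  [with CO2=2, Temp=27]  = 34.
Change = 15 − 34 = -19.

-19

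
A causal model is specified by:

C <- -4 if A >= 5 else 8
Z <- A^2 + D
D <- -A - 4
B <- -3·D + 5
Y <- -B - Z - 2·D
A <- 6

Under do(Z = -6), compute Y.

Under do(Z=-6), the mechanism Z <- A^2 + D is discarded; Z is fixed at -6.
D = -A - 4  [with A=6]  = -10
B = -3·D + 5  [with D=-10]  = 35
Y = -B - Z - 2·D  [with B=35, Z=-6, D=-10]  = -9

-9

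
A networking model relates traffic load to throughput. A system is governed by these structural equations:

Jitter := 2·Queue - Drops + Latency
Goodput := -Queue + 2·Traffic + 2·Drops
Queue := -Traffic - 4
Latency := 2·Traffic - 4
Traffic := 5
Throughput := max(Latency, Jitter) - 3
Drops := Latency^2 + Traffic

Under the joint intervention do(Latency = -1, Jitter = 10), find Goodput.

The joint intervention fixes Latency = -1, Jitter = 10, removing each variable's own equation.
Queue = -Traffic - 4  [with Traffic=5]  = -9
Drops = Latency^2 + Traffic  [with Latency=-1, Traffic=5]  = 6
Goodput = -Queue + 2·Traffic + 2·Drops  [with Queue=-9, Traffic=5, Drops=6]  = 31

31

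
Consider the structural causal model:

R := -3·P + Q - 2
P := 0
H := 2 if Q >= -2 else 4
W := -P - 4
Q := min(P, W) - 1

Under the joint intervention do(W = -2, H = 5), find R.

-5

The joint intervention fixes W = -2, H = 5, removing each variable's own equation.
Q = min(P, W) - 1  [with P=0, W=-2]  = -3
R = -3·P + Q - 2  [with P=0, Q=-3]  = -5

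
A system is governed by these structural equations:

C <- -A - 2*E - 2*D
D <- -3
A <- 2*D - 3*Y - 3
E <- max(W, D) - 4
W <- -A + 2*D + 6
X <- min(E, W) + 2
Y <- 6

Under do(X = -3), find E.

The intervention breaks the incoming arrows to X: X <- min(E, W) + 2 no longer applies, and X = -3.
E is not downstream of the intervention, so its value is determined by the original equations.
A = 2*D - 3*Y - 3  [with D=-3, Y=6]  = -27
W = -A + 2*D + 6  [with A=-27, D=-3]  = 27
E = max(W, D) - 4  [with W=27, D=-3]  = 23

23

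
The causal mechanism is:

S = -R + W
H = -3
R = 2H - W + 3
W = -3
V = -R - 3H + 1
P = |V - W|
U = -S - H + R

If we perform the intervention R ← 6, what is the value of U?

18

The intervention breaks the incoming arrows to R: R = 2H - W + 3 no longer applies, and R = 6.
S = -R + W  [with R=6, W=-3]  = -9
U = -S - H + R  [with S=-9, H=-3, R=6]  = 18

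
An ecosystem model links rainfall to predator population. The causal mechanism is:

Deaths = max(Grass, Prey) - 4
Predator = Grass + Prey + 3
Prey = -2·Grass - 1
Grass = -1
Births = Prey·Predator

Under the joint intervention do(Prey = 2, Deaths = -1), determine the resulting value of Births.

The joint intervention fixes Prey = 2, Deaths = -1, removing each variable's own equation.
Predator = Grass + Prey + 3  [with Grass=-1, Prey=2]  = 4
Births = Prey·Predator  [with Prey=2, Predator=4]  = 8

8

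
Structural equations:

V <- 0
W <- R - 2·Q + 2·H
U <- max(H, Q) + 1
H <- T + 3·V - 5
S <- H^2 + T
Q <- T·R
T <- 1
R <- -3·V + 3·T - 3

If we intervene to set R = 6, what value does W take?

-14

The intervention breaks the incoming arrows to R: R <- -3·V + 3·T - 3 no longer applies, and R = 6.
H = T + 3·V - 5  [with T=1, V=0]  = -4
Q = T·R  [with T=1, R=6]  = 6
W = R - 2·Q + 2·H  [with R=6, Q=6, H=-4]  = -14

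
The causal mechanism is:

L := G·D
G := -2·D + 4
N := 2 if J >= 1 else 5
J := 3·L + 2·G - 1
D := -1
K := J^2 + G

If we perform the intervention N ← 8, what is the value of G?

6

do(N=8) replaces the equation N := 2 if J >= 1 else 5 with the constant N = 8.
G is not downstream of the intervention, so its value is determined by the original equations.
G = -2·D + 4  [with D=-1]  = 6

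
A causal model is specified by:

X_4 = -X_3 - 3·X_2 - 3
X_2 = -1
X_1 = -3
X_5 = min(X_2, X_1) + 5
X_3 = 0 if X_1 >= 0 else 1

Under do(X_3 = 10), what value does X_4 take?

-10

The intervention breaks the incoming arrows to X_3: X_3 = 0 if X_1 >= 0 else 1 no longer applies, and X_3 = 10.
X_4 = -X_3 - 3·X_2 - 3  [with X_3=10, X_2=-1]  = -10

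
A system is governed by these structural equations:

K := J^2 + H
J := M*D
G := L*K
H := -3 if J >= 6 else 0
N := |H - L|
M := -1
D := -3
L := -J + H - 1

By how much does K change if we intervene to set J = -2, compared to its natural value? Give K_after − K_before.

The intervention breaks the incoming arrows to J: J := M*D no longer applies, and J = -2.
H = -3 if J >= 6 else 0  [with J=-2]  = 0
K = J^2 + H  [with J=-2, H=0]  = 4
Without intervention: J = M*D  [with M=-1, D=-3]  = 3; H = -3 if J >= 6 else 0  [with J=3]  = 0; K = J^2 + H  [with J=3, H=0]  = 9.
Change = 4 − 9 = -5.

-5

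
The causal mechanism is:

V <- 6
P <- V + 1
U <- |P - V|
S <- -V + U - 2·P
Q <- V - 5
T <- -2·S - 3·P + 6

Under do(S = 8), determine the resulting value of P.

The intervention breaks the incoming arrows to S: S <- -V + U - 2·P no longer applies, and S = 8.
Since P is not a descendant of the intervened variable, it is unaffected.
P = V + 1  [with V=6]  = 7

7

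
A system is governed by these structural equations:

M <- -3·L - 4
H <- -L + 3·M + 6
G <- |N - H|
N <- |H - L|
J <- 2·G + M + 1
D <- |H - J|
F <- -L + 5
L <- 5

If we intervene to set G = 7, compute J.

Intervening sets G = 7 and removes its equation (G <- |N - H|).
M = -3·L - 4  [with L=5]  = -19
J = 2·G + M + 1  [with G=7, M=-19]  = -4

-4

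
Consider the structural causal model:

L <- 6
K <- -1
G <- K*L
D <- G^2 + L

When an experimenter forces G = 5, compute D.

The intervention breaks the incoming arrows to G: G <- K*L no longer applies, and G = 5.
D = G^2 + L  [with G=5, L=6]  = 31

31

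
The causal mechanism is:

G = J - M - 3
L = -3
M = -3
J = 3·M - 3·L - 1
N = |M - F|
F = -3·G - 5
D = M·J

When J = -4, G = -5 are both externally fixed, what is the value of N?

Under do(J = -4, G = -5), each intervened variable's structural equation is replaced by its fixed value.
F = -3·G - 5  [with G=-5]  = 10
N = |M - F|  [with M=-3, F=10]  = 13

13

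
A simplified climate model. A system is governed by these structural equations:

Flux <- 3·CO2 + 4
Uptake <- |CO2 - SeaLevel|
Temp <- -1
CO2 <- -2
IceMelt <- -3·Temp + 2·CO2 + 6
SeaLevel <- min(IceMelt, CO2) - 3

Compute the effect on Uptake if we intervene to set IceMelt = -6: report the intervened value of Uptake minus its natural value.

4

The intervention breaks the incoming arrows to IceMelt: IceMelt <- -3·Temp + 2·CO2 + 6 no longer applies, and IceMelt = -6.
SeaLevel = min(IceMelt, CO2) - 3  [with IceMelt=-6, CO2=-2]  = -9
Uptake = |CO2 - SeaLevel|  [with CO2=-2, SeaLevel=-9]  = 7
Without intervention: IceMelt = -3·Temp + 2·CO2 + 6  [with Temp=-1, CO2=-2]  = 5; SeaLevel = min(IceMelt, CO2) - 3  [with IceMelt=5, CO2=-2]  = -5; Uptake = |CO2 - SeaLevel|  [with CO2=-2, SeaLevel=-5]  = 3.
Change = 7 − 3 = 4.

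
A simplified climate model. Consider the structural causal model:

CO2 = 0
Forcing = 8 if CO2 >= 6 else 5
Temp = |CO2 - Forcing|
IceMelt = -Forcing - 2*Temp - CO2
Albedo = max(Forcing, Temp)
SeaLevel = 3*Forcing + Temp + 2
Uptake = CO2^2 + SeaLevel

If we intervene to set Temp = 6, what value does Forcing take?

5

Under do(Temp=6), the mechanism Temp = |CO2 - Forcing| is discarded; Temp is fixed at 6.
Since Forcing is not a descendant of the intervened variable, it is unaffected.
Forcing = 8 if CO2 >= 6 else 5  [with CO2=0]  = 5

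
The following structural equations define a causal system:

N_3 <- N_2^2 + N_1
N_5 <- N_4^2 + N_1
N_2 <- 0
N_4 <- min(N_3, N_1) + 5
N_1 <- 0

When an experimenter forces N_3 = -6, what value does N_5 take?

1

do(N_3=-6) replaces the equation N_3 <- N_2^2 + N_1 with the constant N_3 = -6.
N_4 = min(N_3, N_1) + 5  [with N_3=-6, N_1=0]  = -1
N_5 = N_4^2 + N_1  [with N_4=-1, N_1=0]  = 1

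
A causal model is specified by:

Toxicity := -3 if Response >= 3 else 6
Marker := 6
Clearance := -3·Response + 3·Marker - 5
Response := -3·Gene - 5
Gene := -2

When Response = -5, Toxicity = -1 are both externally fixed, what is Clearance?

28

Setting Response = -5, Toxicity = -1 by intervention discards those variables' equations.
Clearance = -3·Response + 3·Marker - 5  [with Response=-5, Marker=6]  = 28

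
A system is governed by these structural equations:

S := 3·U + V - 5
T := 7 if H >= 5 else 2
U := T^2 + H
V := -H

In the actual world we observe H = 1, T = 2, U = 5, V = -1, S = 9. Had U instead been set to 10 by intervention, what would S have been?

do(U=10) replaces the equation U := T^2 + H with the constant U = 10.
V = -H  [with H=1]  = -1
S = 3·U + V - 5  [with U=10, V=-1]  = 24

24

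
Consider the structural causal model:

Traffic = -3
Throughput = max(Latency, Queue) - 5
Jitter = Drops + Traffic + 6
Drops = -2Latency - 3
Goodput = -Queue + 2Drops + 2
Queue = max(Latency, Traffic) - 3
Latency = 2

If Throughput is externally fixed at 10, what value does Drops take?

do(Throughput=10) replaces the equation Throughput = max(Latency, Queue) - 5 with the constant Throughput = 10.
No directed path runs from Throughput to Drops, so Drops keeps its natural value.
Drops = -2Latency - 3  [with Latency=2]  = -7

-7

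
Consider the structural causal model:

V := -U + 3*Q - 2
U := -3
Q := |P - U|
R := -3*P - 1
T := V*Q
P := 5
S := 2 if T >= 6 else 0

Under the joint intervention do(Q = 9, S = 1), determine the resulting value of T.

252

The joint intervention fixes Q = 9, S = 1, removing each variable's own equation.
V = -U + 3*Q - 2  [with U=-3, Q=9]  = 28
T = V*Q  [with V=28, Q=9]  = 252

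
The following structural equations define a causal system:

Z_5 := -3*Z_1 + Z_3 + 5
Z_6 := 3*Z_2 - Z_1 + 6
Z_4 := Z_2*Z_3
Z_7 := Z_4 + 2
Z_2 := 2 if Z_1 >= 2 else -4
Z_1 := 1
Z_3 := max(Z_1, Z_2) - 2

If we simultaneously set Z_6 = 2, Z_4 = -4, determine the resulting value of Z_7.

Under do(Z_6 = 2, Z_4 = -4), each intervened variable's structural equation is replaced by its fixed value.
Z_7 = Z_4 + 2  [with Z_4=-4]  = -2

-2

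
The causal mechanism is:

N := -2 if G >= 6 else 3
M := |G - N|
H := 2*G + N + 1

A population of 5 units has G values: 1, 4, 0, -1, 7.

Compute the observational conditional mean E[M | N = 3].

Observing N=3 restricts to units where N's equation naturally yields 3: G ∈ {1, 4, 0, -1}. In that subpopulation M = 2, 1, 3, 4, mean 2.5.

2.5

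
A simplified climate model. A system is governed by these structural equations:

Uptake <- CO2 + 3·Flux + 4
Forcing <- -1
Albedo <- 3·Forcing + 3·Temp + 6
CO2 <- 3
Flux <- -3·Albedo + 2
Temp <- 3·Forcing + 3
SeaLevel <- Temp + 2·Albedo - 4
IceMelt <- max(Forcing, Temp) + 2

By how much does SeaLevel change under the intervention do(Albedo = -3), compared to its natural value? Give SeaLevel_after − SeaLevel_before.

-12

The intervention breaks the incoming arrows to Albedo: Albedo <- 3·Forcing + 3·Temp + 6 no longer applies, and Albedo = -3.
Temp = 3·Forcing + 3  [with Forcing=-1]  = 0
SeaLevel = Temp + 2·Albedo - 4  [with Temp=0, Albedo=-3]  = -10
Without intervention: Temp = 3·Forcing + 3  [with Forcing=-1]  = 0; Albedo = 3·Forcing + 3·Temp + 6  [with Forcing=-1, Temp=0]  = 3; SeaLevel = Temp + 2·Albedo - 4  [with Temp=0, Albedo=3]  = 2.
Change = -10 − 2 = -12.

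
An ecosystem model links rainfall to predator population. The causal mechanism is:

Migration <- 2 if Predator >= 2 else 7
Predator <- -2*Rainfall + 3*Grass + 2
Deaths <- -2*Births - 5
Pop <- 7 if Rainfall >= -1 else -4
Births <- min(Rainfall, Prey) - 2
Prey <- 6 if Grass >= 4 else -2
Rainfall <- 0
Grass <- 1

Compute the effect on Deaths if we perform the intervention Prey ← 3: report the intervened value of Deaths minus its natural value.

-4

The intervention breaks the incoming arrows to Prey: Prey <- 6 if Grass >= 4 else -2 no longer applies, and Prey = 3.
Births = min(Rainfall, Prey) - 2  [with Rainfall=0, Prey=3]  = -2
Deaths = -2*Births - 5  [with Births=-2]  = -1
Without intervention: Prey = 6 if Grass >= 4 else -2  [with Grass=1]  = -2; Births = min(Rainfall, Prey) - 2  [with Rainfall=0, Prey=-2]  = -4; Deaths = -2*Births - 5  [with Births=-4]  = 3.
Change = -1 − 3 = -4.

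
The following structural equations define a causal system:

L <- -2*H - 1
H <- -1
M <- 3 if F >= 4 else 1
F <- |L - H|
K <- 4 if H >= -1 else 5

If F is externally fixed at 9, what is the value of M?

do(F=9) replaces the equation F <- |L - H| with the constant F = 9.
M = 3 if F >= 4 else 1  [with F=9]  = 3

3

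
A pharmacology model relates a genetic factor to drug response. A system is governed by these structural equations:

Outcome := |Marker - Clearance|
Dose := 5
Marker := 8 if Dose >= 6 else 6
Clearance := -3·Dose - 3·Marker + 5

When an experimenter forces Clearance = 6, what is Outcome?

0

The intervention breaks the incoming arrows to Clearance: Clearance := -3·Dose - 3·Marker + 5 no longer applies, and Clearance = 6.
Marker = 8 if Dose >= 6 else 6  [with Dose=5]  = 6
Outcome = |Marker - Clearance|  [with Marker=6, Clearance=6]  = 0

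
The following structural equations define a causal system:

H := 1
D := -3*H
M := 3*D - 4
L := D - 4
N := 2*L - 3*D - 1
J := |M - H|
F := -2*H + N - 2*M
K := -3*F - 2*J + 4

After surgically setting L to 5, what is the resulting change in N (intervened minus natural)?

Intervening sets L = 5 and removes its equation (L := D - 4).
D = -3*H  [with H=1]  = -3
N = 2*L - 3*D - 1  [with L=5, D=-3]  = 18
Without intervention: D = -3*H  [with H=1]  = -3; L = D - 4  [with D=-3]  = -7; N = 2*L - 3*D - 1  [with L=-7, D=-3]  = -6.
Change = 18 − (-6) = 24.

24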